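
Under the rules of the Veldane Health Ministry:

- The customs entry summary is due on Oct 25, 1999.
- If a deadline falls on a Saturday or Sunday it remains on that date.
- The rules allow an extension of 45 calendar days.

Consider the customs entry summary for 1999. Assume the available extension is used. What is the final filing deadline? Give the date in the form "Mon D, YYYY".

Dec 9, 1999

The stated deadline is Oct 25, 1999.
Oct 25, 1999 falls on a Monday. The rules make no weekend/holiday allowance, so it remains Oct 25, 1999.
Applying the 45-calendar-day extension: Oct 25, 1999 + 45 days = Dec 9, 1999.
Dec 9, 1999 falls on a Thursday. The rules make no weekend/holiday allowance, so it remains Dec 9, 1999.
Deadline: Dec 9, 1999.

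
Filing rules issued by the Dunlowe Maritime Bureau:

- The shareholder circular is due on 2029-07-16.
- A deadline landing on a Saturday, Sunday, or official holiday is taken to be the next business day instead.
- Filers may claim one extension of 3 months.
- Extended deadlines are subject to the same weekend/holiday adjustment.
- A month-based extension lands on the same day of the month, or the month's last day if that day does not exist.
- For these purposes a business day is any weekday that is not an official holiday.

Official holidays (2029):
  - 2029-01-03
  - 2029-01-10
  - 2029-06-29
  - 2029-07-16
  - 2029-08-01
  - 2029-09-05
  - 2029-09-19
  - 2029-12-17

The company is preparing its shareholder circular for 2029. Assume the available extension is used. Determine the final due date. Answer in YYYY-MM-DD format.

The statutory due date is 2029-07-16.
2029-07-16 is a listed holiday; the next business day is 2029-07-17 (Tuesday).
Add 3 months to 2029-07-17: 2029-10-17.
2029-10-17 is a Wednesday and not a listed holiday, so it stands.
So the filing is due 2029-10-17.

2029-10-17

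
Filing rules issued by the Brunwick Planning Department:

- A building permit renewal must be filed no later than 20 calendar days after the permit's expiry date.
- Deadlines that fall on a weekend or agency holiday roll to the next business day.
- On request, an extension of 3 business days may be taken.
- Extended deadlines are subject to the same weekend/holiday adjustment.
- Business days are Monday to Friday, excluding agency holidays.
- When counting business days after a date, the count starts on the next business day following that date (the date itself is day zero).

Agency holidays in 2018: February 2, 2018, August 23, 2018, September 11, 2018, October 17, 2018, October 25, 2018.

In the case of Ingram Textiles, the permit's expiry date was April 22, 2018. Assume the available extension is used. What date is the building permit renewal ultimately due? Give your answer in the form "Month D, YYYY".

May 17, 2018

From April 22, 2018, 20 calendar days later is May 12, 2018.
May 12, 2018 is a Saturday, so it moves to the next business day, May 14, 2018 (Monday).
Applying the 3-business-day extension: 3 business days after May 14, 2018 is May 17, 2018.
May 17, 2018 (Thursday) is already a business day.
The final due date is May 17, 2018.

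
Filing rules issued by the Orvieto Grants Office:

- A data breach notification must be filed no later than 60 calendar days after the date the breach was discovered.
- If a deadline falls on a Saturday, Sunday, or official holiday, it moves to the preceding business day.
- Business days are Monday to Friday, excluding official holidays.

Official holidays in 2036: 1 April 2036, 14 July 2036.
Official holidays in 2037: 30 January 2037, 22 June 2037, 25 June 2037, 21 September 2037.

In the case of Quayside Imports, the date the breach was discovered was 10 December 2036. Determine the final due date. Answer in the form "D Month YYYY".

6 February 2037

Adding 60 calendar days to 10 December 2036 gives 8 February 2037.
8 February 2037 is a Sunday, so it moves to the preceding business day, 6 February 2037 (Friday).
Final deadline: 6 February 2037.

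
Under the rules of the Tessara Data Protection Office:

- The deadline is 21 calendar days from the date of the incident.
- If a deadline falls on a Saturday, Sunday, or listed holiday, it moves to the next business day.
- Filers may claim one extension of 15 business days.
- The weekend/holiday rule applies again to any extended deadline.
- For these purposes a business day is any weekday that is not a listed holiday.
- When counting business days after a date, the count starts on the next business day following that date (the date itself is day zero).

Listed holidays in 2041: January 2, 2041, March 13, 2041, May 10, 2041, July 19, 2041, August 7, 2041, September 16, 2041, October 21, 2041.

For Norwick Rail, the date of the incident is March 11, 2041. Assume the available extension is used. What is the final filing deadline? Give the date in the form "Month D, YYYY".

From March 11, 2041, 21 calendar days later is April 1, 2041.
Since April 1, 2041 is a Monday and not a holiday, the date is unchanged.
The 15-business-day extension runs from April 1, 2041 to April 22, 2041.
April 22, 2041 is a Monday and not a listed holiday, so it stands.
Deadline: April 22, 2041.

April 22, 2041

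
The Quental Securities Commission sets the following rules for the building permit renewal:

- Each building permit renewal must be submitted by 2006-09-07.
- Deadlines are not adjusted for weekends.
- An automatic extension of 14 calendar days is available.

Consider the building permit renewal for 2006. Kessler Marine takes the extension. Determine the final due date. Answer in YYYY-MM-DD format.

Start from the fixed due date, 2006-09-07.
2006-09-07 falls on a Thursday. The rules make no weekend/holiday allowance, so it remains 2006-09-07.
The 14-calendar-day extension moves the deadline from 2006-09-07 to 2006-09-21.
No adjustment is made for weekends or holidays, so 2006-09-21 stands.
Final deadline: 2006-09-21.

2006-09-21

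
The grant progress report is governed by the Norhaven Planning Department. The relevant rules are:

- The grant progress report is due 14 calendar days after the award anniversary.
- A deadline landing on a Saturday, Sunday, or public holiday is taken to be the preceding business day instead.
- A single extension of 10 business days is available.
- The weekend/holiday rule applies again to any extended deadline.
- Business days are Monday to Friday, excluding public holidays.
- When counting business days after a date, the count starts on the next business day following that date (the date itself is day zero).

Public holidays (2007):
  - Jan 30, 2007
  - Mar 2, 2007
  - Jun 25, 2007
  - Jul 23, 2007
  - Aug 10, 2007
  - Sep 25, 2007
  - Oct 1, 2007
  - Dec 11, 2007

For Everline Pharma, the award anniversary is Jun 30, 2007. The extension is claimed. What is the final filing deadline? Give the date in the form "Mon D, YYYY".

Jul 30, 2007

14 calendar days after Jun 30, 2007 is Jul 14, 2007.
Because Jul 14, 2007 is a Saturday, the deadline becomes Jul 13, 2007 (Friday).
Applying the 10-business-day extension: 10 business days after Jul 13, 2007 is Jul 30, 2007.
Jul 30, 2007 is a Monday and not a listed holiday, so it stands.
The final due date is Jul 30, 2007.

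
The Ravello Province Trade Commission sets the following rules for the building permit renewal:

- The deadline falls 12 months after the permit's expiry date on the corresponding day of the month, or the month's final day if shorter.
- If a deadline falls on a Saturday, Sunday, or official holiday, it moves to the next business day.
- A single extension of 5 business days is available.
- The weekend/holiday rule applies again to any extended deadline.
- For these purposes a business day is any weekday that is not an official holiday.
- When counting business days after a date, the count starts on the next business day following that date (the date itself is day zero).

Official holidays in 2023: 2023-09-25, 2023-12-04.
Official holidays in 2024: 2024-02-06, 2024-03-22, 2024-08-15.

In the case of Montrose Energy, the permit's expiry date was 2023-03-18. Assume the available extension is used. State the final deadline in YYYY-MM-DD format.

12 months after 2023-03-18, on the same day of the month, is 2024-03-18.
2024-03-18 is a Monday and not a listed holiday, so it stands.
Counting 5 further business days from 2024-03-18 reaches 2024-03-26.
2024-03-26 (Tuesday) is already a business day.
Final deadline: 2024-03-26.

2024-03-26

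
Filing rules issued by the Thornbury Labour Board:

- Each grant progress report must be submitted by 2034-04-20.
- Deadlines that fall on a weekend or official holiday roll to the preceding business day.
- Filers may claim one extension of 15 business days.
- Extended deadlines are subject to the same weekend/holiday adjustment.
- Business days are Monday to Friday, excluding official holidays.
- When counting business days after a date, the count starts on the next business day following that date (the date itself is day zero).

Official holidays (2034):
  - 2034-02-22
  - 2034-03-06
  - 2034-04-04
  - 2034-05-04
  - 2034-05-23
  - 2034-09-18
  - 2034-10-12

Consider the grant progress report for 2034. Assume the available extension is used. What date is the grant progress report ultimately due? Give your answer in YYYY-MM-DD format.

2034-05-12

Start from the fixed due date, 2034-04-20.
2034-04-20 falls on a Thursday, which is a business day, so no adjustment is needed.
Counting 15 further business days from 2034-04-20 reaches 2034-05-12.
2034-05-12 falls on a Friday, which is a business day, so no adjustment is needed.
Final deadline: 2034-05-12.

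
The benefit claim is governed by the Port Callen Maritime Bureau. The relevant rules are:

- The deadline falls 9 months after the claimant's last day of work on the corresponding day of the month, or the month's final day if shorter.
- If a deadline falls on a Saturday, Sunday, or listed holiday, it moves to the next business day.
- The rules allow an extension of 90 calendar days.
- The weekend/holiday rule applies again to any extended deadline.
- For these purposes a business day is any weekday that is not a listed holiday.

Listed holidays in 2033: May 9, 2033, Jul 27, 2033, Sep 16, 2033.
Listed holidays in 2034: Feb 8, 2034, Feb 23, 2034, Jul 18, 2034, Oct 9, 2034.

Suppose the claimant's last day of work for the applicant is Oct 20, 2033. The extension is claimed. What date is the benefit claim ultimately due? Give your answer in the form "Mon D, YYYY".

Oct 18, 2034

Moving 9 months forward from Oct 20, 2033 on the corresponding day gives Jul 20, 2034.
Jul 20, 2034 falls on a Thursday, which is a business day, so no adjustment is needed.
The 90-calendar-day extension moves the deadline from Jul 20, 2034 to Oct 18, 2034.
Oct 18, 2034 falls on a Wednesday, which is a business day, so no adjustment is needed.
The final due date is Oct 18, 2034.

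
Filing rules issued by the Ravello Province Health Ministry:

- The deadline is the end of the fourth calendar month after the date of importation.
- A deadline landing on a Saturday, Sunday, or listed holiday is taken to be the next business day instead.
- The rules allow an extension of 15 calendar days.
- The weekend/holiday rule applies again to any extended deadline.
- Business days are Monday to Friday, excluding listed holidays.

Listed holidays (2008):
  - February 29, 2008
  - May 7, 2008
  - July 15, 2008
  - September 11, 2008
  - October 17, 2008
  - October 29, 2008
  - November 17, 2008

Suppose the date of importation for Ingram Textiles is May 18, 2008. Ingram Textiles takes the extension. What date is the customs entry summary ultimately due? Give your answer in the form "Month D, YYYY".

October 15, 2008

The fourth month after May 18, 2008 is September 2008, whose last day is September 30, 2008.
September 30, 2008 falls on a Tuesday, which is a business day, so no adjustment is needed.
With the 15-day extension, September 30, 2008 becomes October 15, 2008.
October 15, 2008 falls on a Wednesday, which is a business day, so no adjustment is needed.
The final due date is October 15, 2008.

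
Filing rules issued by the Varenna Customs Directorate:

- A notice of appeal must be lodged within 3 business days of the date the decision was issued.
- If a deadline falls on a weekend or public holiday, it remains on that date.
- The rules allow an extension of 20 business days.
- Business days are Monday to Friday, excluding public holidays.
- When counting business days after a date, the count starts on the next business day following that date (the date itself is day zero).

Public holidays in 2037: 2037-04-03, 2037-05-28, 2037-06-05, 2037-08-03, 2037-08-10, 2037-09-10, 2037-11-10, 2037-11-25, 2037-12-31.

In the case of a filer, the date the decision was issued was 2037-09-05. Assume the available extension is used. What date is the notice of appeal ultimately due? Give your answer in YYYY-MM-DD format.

2037-10-08

3 business days after 2037-09-05, excluding weekends and holidays, is 2037-09-09.
2037-09-09 is a Wednesday; no weekend or holiday adjustment applies.
Applying the 20-business-day extension: 20 business days after 2037-09-09 is 2037-10-08.
No adjustment is made for weekends or holidays, so 2037-10-08 stands.
Deadline: 2037-10-08.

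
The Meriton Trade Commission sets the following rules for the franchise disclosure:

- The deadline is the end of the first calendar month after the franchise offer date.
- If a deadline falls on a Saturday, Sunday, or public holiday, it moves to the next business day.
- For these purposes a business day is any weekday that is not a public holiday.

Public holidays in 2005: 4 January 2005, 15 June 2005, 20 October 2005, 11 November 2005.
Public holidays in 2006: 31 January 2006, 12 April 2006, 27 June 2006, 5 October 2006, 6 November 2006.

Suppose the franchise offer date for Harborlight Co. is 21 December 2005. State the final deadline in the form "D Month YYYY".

1 month after 21 December 2005 is January 2006; that month ends on 31 January 2006.
31 January 2006 is a listed holiday; the next business day is 1 February 2006 (Wednesday).
Final deadline: 1 February 2006.

1 February 2006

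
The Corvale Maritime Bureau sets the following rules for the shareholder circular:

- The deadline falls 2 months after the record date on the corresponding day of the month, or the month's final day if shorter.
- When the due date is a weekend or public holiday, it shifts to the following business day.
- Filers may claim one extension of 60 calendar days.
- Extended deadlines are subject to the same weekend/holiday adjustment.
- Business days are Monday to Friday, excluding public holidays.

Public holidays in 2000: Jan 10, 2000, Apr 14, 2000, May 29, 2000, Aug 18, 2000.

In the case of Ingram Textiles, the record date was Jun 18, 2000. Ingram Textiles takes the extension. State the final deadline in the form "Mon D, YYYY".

Oct 20, 2000

2 months from Jun 18, 2000 is Aug 18, 2000.
Aug 18, 2000 is a listed holiday, so it moves to the next business day, Aug 21, 2000 (Monday).
The 60-calendar-day extension moves the deadline from Aug 21, 2000 to Oct 20, 2000.
Oct 20, 2000 (Friday) is already a business day.
Deadline: Oct 20, 2000.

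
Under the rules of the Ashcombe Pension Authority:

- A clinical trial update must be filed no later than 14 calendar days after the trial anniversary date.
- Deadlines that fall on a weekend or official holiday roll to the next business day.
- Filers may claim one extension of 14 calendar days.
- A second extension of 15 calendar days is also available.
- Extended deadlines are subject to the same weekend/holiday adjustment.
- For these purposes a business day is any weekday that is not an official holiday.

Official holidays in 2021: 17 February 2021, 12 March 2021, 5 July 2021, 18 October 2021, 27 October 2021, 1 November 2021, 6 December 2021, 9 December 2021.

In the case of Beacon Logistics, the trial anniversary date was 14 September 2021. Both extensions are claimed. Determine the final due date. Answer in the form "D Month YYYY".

Adding 14 calendar days to 14 September 2021 gives 28 September 2021.
28 September 2021 (Tuesday) is already a business day.
The 14-calendar-day extension moves the deadline from 28 September 2021 to 12 October 2021.
12 October 2021 is a Tuesday and not a listed holiday, so it stands.
With the 15-day extension, 12 October 2021 becomes 27 October 2021.
27 October 2021 falls on a listed holiday. Rolling to the next business day gives 28 October 2021, a Thursday.
So the filing is due 28 October 2021.

28 October 2021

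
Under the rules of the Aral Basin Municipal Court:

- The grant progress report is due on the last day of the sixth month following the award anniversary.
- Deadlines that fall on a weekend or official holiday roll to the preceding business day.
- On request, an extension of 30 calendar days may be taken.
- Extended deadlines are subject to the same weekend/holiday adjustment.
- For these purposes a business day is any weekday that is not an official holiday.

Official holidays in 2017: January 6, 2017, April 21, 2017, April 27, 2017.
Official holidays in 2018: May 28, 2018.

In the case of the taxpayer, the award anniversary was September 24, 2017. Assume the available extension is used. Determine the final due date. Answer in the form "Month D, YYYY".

April 27, 2018

6 months after September 24, 2017 is March 2018; that month ends on March 31, 2018.
Because March 31, 2018 is a Saturday, the deadline becomes March 30, 2018 (Friday).
With the 30-day extension, March 30, 2018 becomes April 29, 2018.
April 29, 2018 is a Sunday, so it moves to the preceding business day, April 27, 2018 (Friday).
So the filing is due April 27, 2018.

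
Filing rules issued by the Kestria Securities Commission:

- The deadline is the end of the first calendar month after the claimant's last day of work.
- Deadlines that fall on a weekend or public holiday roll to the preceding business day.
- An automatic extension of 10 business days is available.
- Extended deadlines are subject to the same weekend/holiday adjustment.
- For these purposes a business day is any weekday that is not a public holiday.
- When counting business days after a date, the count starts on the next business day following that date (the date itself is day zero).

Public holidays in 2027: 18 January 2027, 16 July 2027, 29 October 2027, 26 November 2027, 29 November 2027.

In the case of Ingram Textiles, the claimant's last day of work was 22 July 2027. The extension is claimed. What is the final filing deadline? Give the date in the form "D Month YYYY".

14 September 2027

1 month after 22 July 2027 falls in August 2027; the last day of that month is 31 August 2027.
31 August 2027 (Tuesday) is already a business day.
The 10-business-day extension runs from 31 August 2027 to 14 September 2027.
Since 14 September 2027 is a Tuesday and not a holiday, the date is unchanged.
The final due date is 14 September 2027.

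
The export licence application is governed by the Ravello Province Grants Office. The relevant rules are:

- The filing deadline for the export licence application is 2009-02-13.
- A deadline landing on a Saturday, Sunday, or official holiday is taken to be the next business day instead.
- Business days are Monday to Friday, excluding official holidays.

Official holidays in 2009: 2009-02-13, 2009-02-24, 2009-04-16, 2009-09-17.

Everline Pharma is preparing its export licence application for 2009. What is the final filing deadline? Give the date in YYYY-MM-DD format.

2009-02-16

The stated deadline is 2009-02-13.
2009-02-13 is a listed holiday; the next business day is 2009-02-16 (Monday).
Deadline: 2009-02-16.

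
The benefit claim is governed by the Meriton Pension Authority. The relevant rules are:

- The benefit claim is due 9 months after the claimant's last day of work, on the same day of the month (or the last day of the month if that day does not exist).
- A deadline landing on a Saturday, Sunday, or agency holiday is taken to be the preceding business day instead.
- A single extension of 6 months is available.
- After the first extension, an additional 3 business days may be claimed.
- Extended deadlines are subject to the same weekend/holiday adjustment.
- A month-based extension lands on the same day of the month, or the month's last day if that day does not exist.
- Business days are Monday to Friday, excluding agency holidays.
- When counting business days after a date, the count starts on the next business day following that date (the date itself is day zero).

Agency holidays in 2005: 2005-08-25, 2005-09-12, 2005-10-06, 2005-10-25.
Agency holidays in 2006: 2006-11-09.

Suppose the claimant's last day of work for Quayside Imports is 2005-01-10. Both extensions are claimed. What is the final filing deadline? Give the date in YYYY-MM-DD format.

2006-04-13

Moving 9 months forward from 2005-01-10 on the corresponding day gives 2005-10-10.
2005-10-10 is a Monday and not a listed holiday, so it stands.
Applying the 6 months extension: 6 months after 2005-10-10 is 2006-04-10.
2006-04-10 is a Monday and not a listed holiday, so it stands.
Counting 3 further business days from 2006-04-10 reaches 2006-04-13.
2006-04-13 falls on a Thursday, which is a business day, so no adjustment is needed.
The final due date is 2006-04-13.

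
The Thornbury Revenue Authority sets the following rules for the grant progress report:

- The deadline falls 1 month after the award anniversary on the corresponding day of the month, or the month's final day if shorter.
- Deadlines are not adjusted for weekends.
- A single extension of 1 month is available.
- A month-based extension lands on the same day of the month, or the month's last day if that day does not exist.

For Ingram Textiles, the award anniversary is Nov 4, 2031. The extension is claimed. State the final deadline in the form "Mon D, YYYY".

Jan 4, 2032

1 month from Nov 4, 2031 is Dec 4, 2031.
No adjustment is made for weekends or holidays, so Dec 4, 2031 stands.
Applying the 1 month extension: 1 month after Dec 4, 2031 is Jan 4, 2032.
Jan 4, 2032 is a Sunday; no weekend or holiday adjustment applies.
The final due date is Jan 4, 2032.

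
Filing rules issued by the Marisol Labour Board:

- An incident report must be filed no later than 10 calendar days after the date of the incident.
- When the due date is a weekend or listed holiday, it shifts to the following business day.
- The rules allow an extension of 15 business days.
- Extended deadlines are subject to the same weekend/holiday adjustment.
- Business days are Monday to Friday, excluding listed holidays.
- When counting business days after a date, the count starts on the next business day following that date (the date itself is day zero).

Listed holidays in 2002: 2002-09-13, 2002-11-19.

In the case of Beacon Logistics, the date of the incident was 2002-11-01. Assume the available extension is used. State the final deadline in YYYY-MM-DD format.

2002-12-03

Trigger date 2002-11-01 + 10 calendar days = 2002-11-11.
2002-11-11 (Monday) is already a business day.
Counting 15 further business days from 2002-11-11 reaches 2002-12-03.
2002-12-03 is a Tuesday and not a listed holiday, so it stands.
Final deadline: 2002-12-03.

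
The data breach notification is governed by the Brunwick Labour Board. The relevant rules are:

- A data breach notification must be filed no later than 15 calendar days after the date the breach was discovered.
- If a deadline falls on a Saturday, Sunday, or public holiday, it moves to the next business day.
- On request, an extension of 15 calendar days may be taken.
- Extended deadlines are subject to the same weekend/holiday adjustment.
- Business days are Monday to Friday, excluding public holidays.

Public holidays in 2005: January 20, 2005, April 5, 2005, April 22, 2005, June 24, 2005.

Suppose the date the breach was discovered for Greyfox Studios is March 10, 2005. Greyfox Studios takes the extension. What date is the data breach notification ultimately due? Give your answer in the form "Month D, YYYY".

15 calendar days after March 10, 2005 is March 25, 2005.
March 25, 2005 (Friday) is already a business day.
Applying the 15-calendar-day extension: March 25, 2005 + 15 days = April 9, 2005.
April 9, 2005 is a Saturday, so it moves to the next business day, April 11, 2005 (Monday).
So the filing is due April 11, 2005.

April 11, 2005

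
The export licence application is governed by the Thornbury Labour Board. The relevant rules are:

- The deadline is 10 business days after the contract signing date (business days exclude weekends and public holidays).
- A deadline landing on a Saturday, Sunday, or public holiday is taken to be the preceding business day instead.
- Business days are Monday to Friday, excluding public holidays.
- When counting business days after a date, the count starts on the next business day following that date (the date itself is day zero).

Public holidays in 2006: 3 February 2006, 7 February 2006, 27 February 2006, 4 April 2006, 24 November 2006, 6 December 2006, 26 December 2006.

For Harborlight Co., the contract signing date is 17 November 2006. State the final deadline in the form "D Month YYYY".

Starting the day after 17 November 2006 and counting 10 business days lands on 4 December 2006.
Since 4 December 2006 is a Monday and not a holiday, the date is unchanged.
The final due date is 4 December 2006.

4 December 2006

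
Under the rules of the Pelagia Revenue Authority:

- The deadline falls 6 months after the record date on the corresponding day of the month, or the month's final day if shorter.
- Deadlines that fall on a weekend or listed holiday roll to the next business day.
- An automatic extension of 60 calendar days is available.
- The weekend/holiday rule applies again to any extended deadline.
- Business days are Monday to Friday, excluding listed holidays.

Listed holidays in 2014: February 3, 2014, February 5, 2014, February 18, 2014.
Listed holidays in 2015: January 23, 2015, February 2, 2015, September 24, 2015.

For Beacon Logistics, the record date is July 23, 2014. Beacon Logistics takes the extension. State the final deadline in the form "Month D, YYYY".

6 months after July 23, 2014, on the same day of the month, is January 23, 2015.
January 23, 2015 is a listed holiday; the next business day is January 26, 2015 (Monday).
The 60-calendar-day extension moves the deadline from January 26, 2015 to March 27, 2015.
March 27, 2015 is a Friday and not a listed holiday, so it stands.
Final deadline: March 27, 2015.

March 27, 2015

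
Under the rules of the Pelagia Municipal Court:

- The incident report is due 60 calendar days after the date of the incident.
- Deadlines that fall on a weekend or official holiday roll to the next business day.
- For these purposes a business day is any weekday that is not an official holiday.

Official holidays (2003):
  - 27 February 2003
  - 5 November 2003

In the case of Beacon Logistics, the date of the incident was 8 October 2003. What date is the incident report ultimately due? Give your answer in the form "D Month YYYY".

8 December 2003

60 calendar days after 8 October 2003 is 7 December 2003.
7 December 2003 is a Sunday, so it moves to the next business day, 8 December 2003 (Monday).
The final due date is 8 December 2003.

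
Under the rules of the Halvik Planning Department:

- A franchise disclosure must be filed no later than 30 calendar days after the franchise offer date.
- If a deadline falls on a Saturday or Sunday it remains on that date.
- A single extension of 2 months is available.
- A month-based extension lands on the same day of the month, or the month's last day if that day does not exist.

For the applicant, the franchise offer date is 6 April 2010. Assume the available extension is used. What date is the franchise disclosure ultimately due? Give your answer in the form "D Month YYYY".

Adding 30 calendar days to 6 April 2010 gives 6 May 2010.
6 May 2010 falls on a Thursday. The rules make no weekend/holiday allowance, so it remains 6 May 2010.
The 2 months extension carries 6 May 2010 to 6 July 2010.
No adjustment is made for weekends or holidays, so 6 July 2010 stands.
Deadline: 6 July 2010.

6 July 2010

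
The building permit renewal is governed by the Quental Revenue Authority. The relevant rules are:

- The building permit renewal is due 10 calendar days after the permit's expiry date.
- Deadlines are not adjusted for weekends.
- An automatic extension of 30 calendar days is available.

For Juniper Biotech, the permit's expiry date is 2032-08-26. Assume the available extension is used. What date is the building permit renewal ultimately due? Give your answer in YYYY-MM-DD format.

10 calendar days after 2032-08-26 is 2032-09-05.
No adjustment is made for weekends or holidays, so 2032-09-05 stands.
With the 30-day extension, 2032-09-05 becomes 2032-10-05.
2032-10-05 is a Tuesday; no weekend or holiday adjustment applies.
Final deadline: 2032-10-05.

2032-10-05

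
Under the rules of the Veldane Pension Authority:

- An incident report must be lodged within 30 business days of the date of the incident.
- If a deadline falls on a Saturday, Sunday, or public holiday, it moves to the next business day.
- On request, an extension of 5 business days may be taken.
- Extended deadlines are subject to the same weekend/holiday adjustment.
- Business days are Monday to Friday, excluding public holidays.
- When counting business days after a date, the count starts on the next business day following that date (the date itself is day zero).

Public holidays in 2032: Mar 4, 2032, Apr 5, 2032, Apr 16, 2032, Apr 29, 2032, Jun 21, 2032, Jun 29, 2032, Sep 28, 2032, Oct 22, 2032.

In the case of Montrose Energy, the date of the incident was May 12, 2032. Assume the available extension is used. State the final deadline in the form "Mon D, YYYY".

30 business days after May 12, 2032, excluding weekends and holidays, is Jun 24, 2032.
Since Jun 24, 2032 is a Thursday and not a holiday, the date is unchanged.
Applying the 5-business-day extension: 5 business days after Jun 24, 2032 is Jul 2, 2032.
Jul 2, 2032 (Friday) is already a business day.
So the filing is due Jul 2, 2032.

Jul 2, 2032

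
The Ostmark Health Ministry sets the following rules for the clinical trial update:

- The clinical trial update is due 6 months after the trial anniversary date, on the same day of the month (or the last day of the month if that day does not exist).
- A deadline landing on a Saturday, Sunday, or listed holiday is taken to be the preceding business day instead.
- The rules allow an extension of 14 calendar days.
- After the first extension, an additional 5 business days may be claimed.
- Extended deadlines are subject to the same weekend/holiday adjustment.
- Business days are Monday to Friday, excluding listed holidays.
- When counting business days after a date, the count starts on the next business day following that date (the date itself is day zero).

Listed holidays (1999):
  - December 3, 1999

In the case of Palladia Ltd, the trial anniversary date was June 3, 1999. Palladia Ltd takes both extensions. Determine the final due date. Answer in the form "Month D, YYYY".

December 23, 1999

Moving 6 months forward from June 3, 1999 on the corresponding day gives December 3, 1999.
Because December 3, 1999 is a listed holiday, the deadline becomes December 2, 1999 (Thursday).
Applying the 14-calendar-day extension: December 2, 1999 + 14 days = December 16, 1999.
Since December 16, 1999 is a Thursday and not a holiday, the date is unchanged.
Applying the 5-business-day extension: 5 business days after December 16, 1999 is December 23, 1999.
December 23, 1999 falls on a Thursday, which is a business day, so no adjustment is needed.
The final due date is December 23, 1999.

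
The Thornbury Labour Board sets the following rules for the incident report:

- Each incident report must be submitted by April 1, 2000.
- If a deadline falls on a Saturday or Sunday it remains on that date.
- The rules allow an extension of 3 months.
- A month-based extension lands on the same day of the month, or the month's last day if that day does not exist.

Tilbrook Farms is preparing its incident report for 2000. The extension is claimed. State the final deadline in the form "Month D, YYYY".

The stated deadline is April 1, 2000.
April 1, 2000 is a Saturday; no weekend or holiday adjustment applies.
Applying the 3 months extension: 3 months after April 1, 2000 is July 1, 2000.
July 1, 2000 is a Saturday; no weekend or holiday adjustment applies.
Final deadline: July 1, 2000.

July 1, 2000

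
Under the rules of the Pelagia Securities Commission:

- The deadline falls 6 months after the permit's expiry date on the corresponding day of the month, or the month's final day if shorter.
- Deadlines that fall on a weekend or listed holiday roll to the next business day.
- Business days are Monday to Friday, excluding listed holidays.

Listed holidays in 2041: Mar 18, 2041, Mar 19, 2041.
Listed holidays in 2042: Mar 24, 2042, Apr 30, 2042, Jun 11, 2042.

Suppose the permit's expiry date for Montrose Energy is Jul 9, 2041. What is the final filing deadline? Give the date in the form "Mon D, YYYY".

Jan 9, 2042

6 months after Jul 9, 2041, on the same day of the month, is Jan 9, 2042.
Jan 9, 2042 is a Thursday and not a listed holiday, so it stands.
So the filing is due Jan 9, 2042.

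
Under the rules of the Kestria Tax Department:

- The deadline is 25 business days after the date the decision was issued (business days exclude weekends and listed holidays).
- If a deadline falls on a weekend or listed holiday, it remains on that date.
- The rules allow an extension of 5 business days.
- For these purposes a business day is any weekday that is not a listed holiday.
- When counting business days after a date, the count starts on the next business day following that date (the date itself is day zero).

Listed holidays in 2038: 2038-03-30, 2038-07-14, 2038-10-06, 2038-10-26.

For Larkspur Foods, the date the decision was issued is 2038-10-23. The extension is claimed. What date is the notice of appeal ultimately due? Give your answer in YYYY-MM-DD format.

25 business days after 2038-10-23, excluding weekends and holidays, is 2038-11-29.
2038-11-29 is a Monday; no weekend or holiday adjustment applies.
Counting 5 further business days from 2038-11-29 reaches 2038-12-06.
No adjustment is made for weekends or holidays, so 2038-12-06 stands.
The final due date is 2038-12-06.

2038-12-06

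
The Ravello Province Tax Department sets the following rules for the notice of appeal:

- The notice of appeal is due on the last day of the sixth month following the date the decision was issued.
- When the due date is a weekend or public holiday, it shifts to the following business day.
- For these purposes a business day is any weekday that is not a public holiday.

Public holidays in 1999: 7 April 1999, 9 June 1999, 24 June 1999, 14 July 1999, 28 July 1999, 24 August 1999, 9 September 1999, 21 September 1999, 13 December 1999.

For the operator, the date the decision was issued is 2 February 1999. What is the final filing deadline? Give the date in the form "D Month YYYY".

6 months after 2 February 1999 is August 1999; that month ends on 31 August 1999.
31 August 1999 is a Tuesday and not a listed holiday, so it stands.
Final deadline: 31 August 1999.

31 August 1999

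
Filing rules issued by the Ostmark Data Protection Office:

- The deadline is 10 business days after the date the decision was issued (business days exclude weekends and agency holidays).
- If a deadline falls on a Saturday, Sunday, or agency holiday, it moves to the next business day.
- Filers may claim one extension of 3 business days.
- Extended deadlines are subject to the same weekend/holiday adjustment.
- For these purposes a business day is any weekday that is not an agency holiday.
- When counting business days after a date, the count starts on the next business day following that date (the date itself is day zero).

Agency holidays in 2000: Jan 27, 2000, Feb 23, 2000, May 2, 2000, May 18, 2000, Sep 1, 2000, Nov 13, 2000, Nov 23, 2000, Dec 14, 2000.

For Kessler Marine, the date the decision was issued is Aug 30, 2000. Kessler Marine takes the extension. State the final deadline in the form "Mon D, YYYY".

Starting the day after Aug 30, 2000 and counting 10 business days lands on Sep 14, 2000.
Since Sep 14, 2000 is a Thursday and not a holiday, the date is unchanged.
Counting 3 further business days from Sep 14, 2000 reaches Sep 19, 2000.
Since Sep 19, 2000 is a Tuesday and not a holiday, the date is unchanged.
Final deadline: Sep 19, 2000.

Sep 19, 2000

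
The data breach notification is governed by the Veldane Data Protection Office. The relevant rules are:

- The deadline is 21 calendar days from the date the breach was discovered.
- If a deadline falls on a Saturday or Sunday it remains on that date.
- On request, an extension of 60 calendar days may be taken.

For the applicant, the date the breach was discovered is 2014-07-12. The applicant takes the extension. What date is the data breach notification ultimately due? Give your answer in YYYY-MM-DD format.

From 2014-07-12, 21 calendar days later is 2014-08-02.
No adjustment is made for weekends or holidays, so 2014-08-02 stands.
Add the 60 calendar-day extension to 2014-08-02: 2014-10-01.
No adjustment is made for weekends or holidays, so 2014-10-01 stands.
Final deadline: 2014-10-01.

2014-10-01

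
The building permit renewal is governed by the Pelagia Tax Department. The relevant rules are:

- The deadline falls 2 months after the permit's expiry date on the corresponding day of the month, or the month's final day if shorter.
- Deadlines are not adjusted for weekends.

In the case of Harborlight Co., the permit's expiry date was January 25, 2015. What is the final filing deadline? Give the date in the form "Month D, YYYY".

March 25, 2015

2 months after January 25, 2015, on the same day of the month, is March 25, 2015.
March 25, 2015 falls on a Wednesday. The rules make no weekend/holiday allowance, so it remains March 25, 2015.
So the filing is due March 25, 2015.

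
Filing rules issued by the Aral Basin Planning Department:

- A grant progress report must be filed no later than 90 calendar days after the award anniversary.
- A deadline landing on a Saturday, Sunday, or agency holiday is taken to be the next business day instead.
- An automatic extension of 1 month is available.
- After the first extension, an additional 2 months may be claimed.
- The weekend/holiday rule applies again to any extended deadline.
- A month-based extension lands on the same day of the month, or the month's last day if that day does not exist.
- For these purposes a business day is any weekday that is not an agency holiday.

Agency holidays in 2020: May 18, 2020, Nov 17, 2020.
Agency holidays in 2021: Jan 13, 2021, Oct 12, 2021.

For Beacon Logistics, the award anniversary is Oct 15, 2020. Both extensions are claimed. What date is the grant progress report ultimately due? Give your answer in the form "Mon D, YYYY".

From Oct 15, 2020, 90 calendar days later is Jan 13, 2021.
Jan 13, 2021 is a listed holiday, so it moves to the next business day, Jan 14, 2021 (Thursday).
Add 1 month to Jan 14, 2021: Feb 14, 2021.
Because Feb 14, 2021 is a Sunday, the deadline becomes Feb 15, 2021 (Monday).
The 2 months extension carries Feb 15, 2021 to Apr 15, 2021.
Apr 15, 2021 falls on a Thursday, which is a business day, so no adjustment is needed.
Deadline: Apr 15, 2021.

Apr 15, 2021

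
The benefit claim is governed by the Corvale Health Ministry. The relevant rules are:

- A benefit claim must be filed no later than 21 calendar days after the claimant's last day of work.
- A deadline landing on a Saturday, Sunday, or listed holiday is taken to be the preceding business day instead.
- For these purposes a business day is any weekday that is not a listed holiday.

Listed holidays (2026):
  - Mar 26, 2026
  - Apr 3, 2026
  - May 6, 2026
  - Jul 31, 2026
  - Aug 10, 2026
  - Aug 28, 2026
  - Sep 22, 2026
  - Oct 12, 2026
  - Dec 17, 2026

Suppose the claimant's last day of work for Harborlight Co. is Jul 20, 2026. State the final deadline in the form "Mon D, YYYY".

Adding 21 calendar days to Jul 20, 2026 gives Aug 10, 2026.
Aug 10, 2026 is a listed holiday; the preceding business day is Aug 7, 2026 (Friday).
The final due date is Aug 7, 2026.

Aug 7, 2026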